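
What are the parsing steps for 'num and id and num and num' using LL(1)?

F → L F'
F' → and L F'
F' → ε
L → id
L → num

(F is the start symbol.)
LL(1) parsing maintains a stack (initially the start symbol over $) and the input. At each step: if the stack top is a terminal, match it against the current input token; if it is a non-terminal N, replace it with the RHS of M[N, lookahead] (the unique production whose predict set contains the lookahead).

Stack is shown with the top on the left.

Stack       Input                         Action
------------------------------------------------
F $         num and id and num and num $  output F → L F'
L F' $      num and id and num and num $  output L → num
num F' $    num and id and num and num $  match 'num'
F' $        and id and num and num $      output F' → and L F'
and L F' $  and id and num and num $      match 'and'
L F' $      id and num and num $          output L → id
id F' $     id and num and num $          match 'id'
F' $        and num and num $             output F' → and L F'
and L F' $  and num and num $             match 'and'
L F' $      num and num $                 output L → num
num F' $    num and num $                 match 'num'
F' $        and num $                     output F' → and L F'
and L F' $  and num $                     match 'and'
L F' $      num $                         output L → num
num F' $    num $                         match 'num'
F' $        $                             output F' → ε
$           $                             accept

The string is accepted.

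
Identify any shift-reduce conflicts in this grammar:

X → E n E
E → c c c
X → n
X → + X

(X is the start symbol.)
A shift-reduce conflict occurs when an LR(0) state has both:
  - a complete (reduce) item [A → α .] (dot at the end), and
  - a shift item [B → β . c γ] (dot before a terminal).

Augment with X' → X and build the canonical LR(0) collection (I0 = CLOSURE({[X' → . X]}), then GOTO on every symbol after a dot until no new states appear). It has 11 states:
  I0: { [E → . c c c], [X → . + X], [X → . E n E], [X → . n], [X' → . X] }  — shift
  I1: { [E → . c c c], [X → + . X], [X → . + X], [X → . E n E], [X → . n] }  — shift
  I2: { [X → E . n E] }  — shift
  I3: { [X' → X .] }  — accept
  I4: { [E → c . c c] }  — shift
  I5: { [X → n .] }  — reduce
  I6: { [E → c c . c] }  — shift
  I7: { [E → c c c .] }  — reduce
  I8: { [E → . c c c], [X → E n . E] }  — shift
  I9: { [X → E n E .] }  — reduce
  I10: { [X → + X .] }  — reduce

No state contains both a complete item and a shift item.

Answer: No shift-reduce conflicts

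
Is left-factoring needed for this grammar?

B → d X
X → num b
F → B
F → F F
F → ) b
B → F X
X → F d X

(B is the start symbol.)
Left-factoring is needed when two productions for the same non-terminal
share a common prefix on the right-hand side.

Productions for B:
  B → d X
  B → F X
Productions for X:
  X → num b
  X → F d X
Productions for F:
  F → B
  F → F F
  F → ) b

No common prefixes found.

Answer: No, left-factoring is not needed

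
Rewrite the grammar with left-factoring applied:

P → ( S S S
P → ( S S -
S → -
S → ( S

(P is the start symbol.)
P → ( S S P'
P' → S
P' → -
S → -
S → ( S

Left-factoring transforms A → αβ₁ | αβ₂ into A → αA' and A' → β₁ | β₂
(α is the longest common prefix among the alternatives). Repeat until
no nonterminal has two alternatives with a common prefix.

Round 1: P has alternatives sharing prefix '( S S'. Introduce P': P → ( S S P'
  Add: P' → S
  Add: P' → -

No remaining common prefixes — done.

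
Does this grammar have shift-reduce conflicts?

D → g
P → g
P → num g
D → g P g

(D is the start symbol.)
Yes — I2: [D → g .] vs [P → . g]

A shift-reduce conflict occurs when an LR(0) state has both:
  - a complete (reduce) item [A → α .] (dot at the end), and
  - a shift item [B → β . c γ] (dot before a terminal).

Augment with D' → D and build the canonical LR(0) collection (I0 = CLOSURE({[D' → . D]}), then GOTO on every symbol after a dot until no new states appear). It has 8 states:
  I0: { [D → . g P g], [D → . g], [D' → . D] }  — shift
  I1: { [D' → D .] }  — accept
  I2: { [D → g . P g], [D → g .], [P → . g], [P → . num g] }  — shift, reduce
  I3: { [D → g P . g] }  — shift
  I4: { [P → g .] }  — reduce
  I5: { [P → num . g] }  — shift
  I6: { [P → num g .] }  — reduce
  I7: { [D → g P g .] }  — reduce

I2 contains reduce item [D → g .] and shift items [P → . g], [P → . num g] — shift-reduce conflict.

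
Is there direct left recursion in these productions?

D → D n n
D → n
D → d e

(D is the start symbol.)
Yes, D is left-recursive

D → D n n: LEFT RECURSIVE (starts with D)
D → n: starts with n
D → d e: starts with d

The grammar has direct left recursion on: D.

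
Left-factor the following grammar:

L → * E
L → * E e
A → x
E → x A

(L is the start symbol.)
Left-factoring transforms A → αβ₁ | αβ₂ into A → αA' and A' → β₁ | β₂
(α is the longest common prefix among the alternatives). Repeat until
no nonterminal has two alternatives with a common prefix.

Round 1: L has alternatives sharing prefix '* E'. Introduce L': L → * E L'
  Add: L' → ε
  Add: L' → e

No remaining common prefixes — done.

Resulting grammar:
L → * E L'
L' → ε
L' → e
A → x
E → x A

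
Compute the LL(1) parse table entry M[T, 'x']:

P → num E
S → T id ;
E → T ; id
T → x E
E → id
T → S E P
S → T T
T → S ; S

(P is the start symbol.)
To find M[T, 'x'], we find productions for T where 'x' is in the predict set (PREDICT(N → α) = (FIRST(α) \ {ε}) ∪ (FOLLOW(N) if α ⇒* ε)).

Relevant sets:
  FIRST(S) = { 'x' }

T → x E: PREDICT = { 'x' }
  'x' is in predict set, so this production goes in M[T, 'x']
T → S E P: PREDICT = { 'x' }
  'x' is in predict set, so this production goes in M[T, 'x']
T → S ; S: PREDICT = { 'x' }
  'x' is in predict set, so this production goes in M[T, 'x']

M[T, 'x'] = T → x E, T → S E P, T → S ; S  (a multiply-defined cell — the grammar is not LL(1))

Answer: T → x E, T → S E P, T → S ; S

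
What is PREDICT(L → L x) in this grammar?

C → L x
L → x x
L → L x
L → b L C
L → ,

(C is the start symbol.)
PREDICT(L → L x) = (FIRST(RHS) \ {ε}) ∪ (FOLLOW(L) if ε ∈ FIRST(RHS), i.e. RHS ⇒* ε)
FIRST(L) = { ',', 'b', 'x' }
FIRST(L x) = { ',', 'b', 'x' }
ε ∉ FIRST(L x), so FOLLOW(L) is not added.
PREDICT(L → L x) = { ',', 'b', 'x' }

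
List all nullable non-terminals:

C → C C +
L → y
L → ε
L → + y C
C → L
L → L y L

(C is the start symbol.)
ε-productions: L → ε
So L is immediately nullable.
C → L: every symbol on the right is nullable, so C is nullable too.
Every non-terminal is now nullable.
Nullable = { 'C', 'L' }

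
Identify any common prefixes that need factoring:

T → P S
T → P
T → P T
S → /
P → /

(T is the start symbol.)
Left-factoring is needed when two productions for the same non-terminal
share a common prefix on the right-hand side.

Productions for T:
  T → P S
  T → P
  T → P T

Found common prefix 'P' in productions for T

Answer: Yes, T has productions with common prefix 'P'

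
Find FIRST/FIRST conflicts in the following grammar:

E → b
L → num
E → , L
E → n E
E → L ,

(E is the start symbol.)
No FIRST/FIRST conflicts.

A FIRST/FIRST conflict occurs when two productions N → α and N → β for the same non-terminal have FIRST(α) ∩ FIRST(β) ≠ ∅ (with ε ∈ FIRST of a nullable right-hand side, so two nullable alternatives also conflict).

FIRST sets of the non-terminals at (or reachable through a nullable prefix from) the front of some alternative:
  FIRST(L) = { 'num' }

Productions for E:
  E → b: FIRST = { 'b' }
  E → , L: FIRST = { ',' }
  E → n E: FIRST = { 'n' }
  E → L ,: FIRST = { 'num' }
L has only one production, so no FIRST/FIRST conflict is possible there.

All alternatives of each non-terminal have pairwise disjoint FIRST sets.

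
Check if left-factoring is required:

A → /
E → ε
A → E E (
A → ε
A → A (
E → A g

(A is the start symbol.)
Left-factoring is needed when two productions for the same non-terminal
share a common prefix on the right-hand side.

Productions for A:
  A → /
  A → E E (
  A → ε
  A → A (
Productions for E:
  E → ε
  E → A g

No common prefixes found.

Answer: No, left-factoring is not needed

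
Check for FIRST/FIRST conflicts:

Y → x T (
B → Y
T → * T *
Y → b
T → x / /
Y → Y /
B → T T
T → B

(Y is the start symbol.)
Yes. Y → x T '(' / Y → Y '/' on { 'x' }; Y → b / Y → Y '/' on { 'b' }; B → Y / B → T T on { 'b', 'x' }; T → '*' T '*' / T → B on { '*' }; T → x '/' '/' / T → B on { 'x' }

A FIRST/FIRST conflict occurs when two productions N → α and N → β for the same non-terminal have FIRST(α) ∩ FIRST(β) ≠ ∅ (with ε ∈ FIRST of a nullable right-hand side, so two nullable alternatives also conflict).

FIRST sets of the non-terminals at (or reachable through a nullable prefix from) the front of some alternative:
  FIRST(Y) = { 'b', 'x' }
  FIRST(T) = { '*', 'b', 'x' }
  FIRST(B) = { '*', 'b', 'x' }

Productions for Y:
  Y → x T (: FIRST = { 'x' }
  Y → b: FIRST = { 'b' }
  Y → Y /: FIRST = { 'b', 'x' }
Productions for B:
  B → Y: FIRST = { 'b', 'x' }
  B → T T: FIRST = { '*', 'b', 'x' }
Productions for T:
  T → * T *: FIRST = { '*' }
  T → x / /: FIRST = { 'x' }
  T → B: FIRST = { '*', 'b', 'x' }

Conflict for Y: Y → x T ( and Y → Y /
  Overlap: { 'x' }
Conflict for Y: Y → b and Y → Y /
  Overlap: { 'b' }
Conflict for B: B → Y and B → T T
  Overlap: { 'b', 'x' }
Conflict for T: T → * T * and T → B
  Overlap: { '*' }
Conflict for T: T → x / / and T → B
  Overlap: { 'x' }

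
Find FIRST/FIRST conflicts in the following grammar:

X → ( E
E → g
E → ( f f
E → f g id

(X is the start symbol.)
No FIRST/FIRST conflicts.

A FIRST/FIRST conflict occurs when two productions N → α and N → β for the same non-terminal have FIRST(α) ∩ FIRST(β) ≠ ∅ (with ε ∈ FIRST of a nullable right-hand side, so two nullable alternatives also conflict).

Productions for E:
  E → g: FIRST = { 'g' }
  E → ( f f: FIRST = { '(' }
  E → f g id: FIRST = { 'f' }
X has only one production, so no FIRST/FIRST conflict is possible there.

All alternatives of each non-terminal have pairwise disjoint FIRST sets.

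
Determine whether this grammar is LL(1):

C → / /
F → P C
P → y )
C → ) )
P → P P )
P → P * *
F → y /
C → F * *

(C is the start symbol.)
Relevant sets:
  FIRST(F) = { 'y' }
  FIRST(P) = { 'y' }

For C:
  PREDICT(C → '/' '/') = { '/' }
  PREDICT(C → ')' ')') = { ')' }
  PREDICT(C → F '*' '*') = { 'y' }
For F:
  PREDICT(F → P C) = { 'y' }
  PREDICT(F → y '/') = { 'y' }
For P:
  PREDICT(P → y ')') = { 'y' }
  PREDICT(P → P P ')') = { 'y' }
  PREDICT(P → P '*' '*') = { 'y' }

Conflict found: Predict set conflict for F: { 'y' }
The grammar is NOT LL(1).

Answer: No. Predict set conflict for F: { 'y' }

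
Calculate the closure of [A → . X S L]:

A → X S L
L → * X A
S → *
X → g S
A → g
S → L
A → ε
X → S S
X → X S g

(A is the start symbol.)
{ [A → . X S L], [L → . * X A], [S → . *], [S → . L], [X → . S S], [X → . X S g], [X → . g S] }

To compute CLOSURE, for each item [A → α.Bβ] where B is a non-terminal, add [B → .γ] for all productions B → γ; repeat for the newly added items until nothing changes.

Start with: [A → . X S L]
  [A → . X S L] has the dot before X: add [X → . g S], [X → . S S], [X → . X S g]
  [X → . S S] has the dot before S: add [S → . *], [S → . L]
  [S → . L] has the dot before L: add [L → . * X A]
No further items can be added.

CLOSURE = { [A → . X S L], [L → . * X A], [S → . *], [S → . L], [X → . S S], [X → . X S g], [X → . g S] }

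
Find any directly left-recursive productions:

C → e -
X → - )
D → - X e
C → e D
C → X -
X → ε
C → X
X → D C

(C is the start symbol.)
No direct left recursion

C → e -: starts with e
X → - ): starts with '-'
D → - X e: starts with '-'
C → e D: starts with e
C → X -: starts with X
X → ε: starts with ε
C → X: starts with X
X → D C: starts with D

No direct left recursion found.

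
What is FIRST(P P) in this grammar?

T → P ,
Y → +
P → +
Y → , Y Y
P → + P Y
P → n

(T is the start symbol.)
{ '+', 'n' }

FIRST sets of the non-terminals involved (from the grammar, by fixed-point iteration):
  FIRST(P) = { '+', 'n' }

To compute FIRST(P P), process the symbols left to right:
Symbol P is a non-terminal. Add FIRST(P) \ {ε} = { '+', 'n' }
P is not nullable (ε ∉ FIRST(P)), so stop here.
FIRST(P P) = { '+', 'n' }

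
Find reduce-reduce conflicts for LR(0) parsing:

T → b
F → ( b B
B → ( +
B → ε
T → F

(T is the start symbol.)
No reduce-reduce conflicts

A reduce-reduce conflict occurs when an LR(0) state has two complete items [A → α .] and [B → β .] — both call for a reduction, and with no lookahead the parser cannot choose between them.

Augment with T' → T and build the canonical LR(0) collection (I0 = CLOSURE({[T' → . T]}), then GOTO on every symbol after a dot until no new states appear). It has 9 states:
  I0: { [F → . ( b B], [T → . F], [T → . b], [T' → . T] }  — shift
  I1: { [F → ( . b B] }  — shift
  I2: { [T → F .] }  — reduce
  I3: { [T' → T .] }  — accept
  I4: { [T → b .] }  — reduce
  I5: { [B → . ( +], [B → .], [F → ( b . B] }  — shift, reduce
  I6: { [B → ( . +] }  — shift
  I7: { [F → ( b B .] }  — reduce
  I8: { [B → ( + .] }  — reduce

No state contains more than one complete item.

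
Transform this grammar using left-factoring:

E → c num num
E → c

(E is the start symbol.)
Left-factoring transforms A → αβ₁ | αβ₂ into A → αA' and A' → β₁ | β₂
(α is the longest common prefix among the alternatives). Repeat until
no nonterminal has two alternatives with a common prefix.

Round 1: E has alternatives sharing prefix 'c'. Introduce E': E → c E'
  Add: E' → num num
  Add: E' → ε

No remaining common prefixes — done.

Resulting grammar:
E → c E'
E' → num num
E' → ε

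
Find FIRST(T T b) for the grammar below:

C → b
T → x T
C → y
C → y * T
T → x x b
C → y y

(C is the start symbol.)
{ 'x' }

FIRST sets of the non-terminals involved (from the grammar, by fixed-point iteration):
  FIRST(T) = { 'x' }

To compute FIRST(T T b), process the symbols left to right:
Symbol T is a non-terminal. Add FIRST(T) \ {ε} = { 'x' }
T is not nullable (ε ∉ FIRST(T)), so stop here.
FIRST(T T b) = { 'x' }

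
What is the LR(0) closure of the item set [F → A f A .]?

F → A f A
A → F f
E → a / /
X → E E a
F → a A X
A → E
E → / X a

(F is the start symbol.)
To compute CLOSURE, for each item [A → α.Bβ] where B is a non-terminal, add [B → .γ] for all productions B → γ; repeat for the newly added items until nothing changes.

Start with: [F → A f A .]
The dot is at the end, so nothing is added.

CLOSURE = { [F → A f A .] }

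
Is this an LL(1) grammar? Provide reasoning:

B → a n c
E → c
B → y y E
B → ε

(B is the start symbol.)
A grammar is LL(1) if for each non-terminal N with multiple productions, the predict sets of those productions are pairwise disjoint, where PREDICT(N → α) = (FIRST(α) \ {ε}) ∪ (FOLLOW(N) if α ⇒* ε).

Relevant sets:
  FOLLOW(B) = { $ }

For B:
  PREDICT(B → a n c) = { 'a' }
  PREDICT(B → y y E) = { 'y' }
  PREDICT(B → ε) = { $ }
E has a single production, so nothing to check there.

All predict sets are disjoint. The grammar IS LL(1).

Answer: Yes, the grammar is LL(1).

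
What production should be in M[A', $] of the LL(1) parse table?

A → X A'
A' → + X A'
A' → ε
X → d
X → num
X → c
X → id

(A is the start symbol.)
To find M[A', $], we find productions for A' where $ is in the predict set (PREDICT(N → α) = (FIRST(α) \ {ε}) ∪ (FOLLOW(N) if α ⇒* ε)).

Relevant sets:
  FOLLOW(A') = { $ }

A' → + X A': PREDICT = { '+' }
A' → ε: PREDICT = { $ }
  $ is in predict set, so this production goes in M[A', $]

M[A', $] = A' → ε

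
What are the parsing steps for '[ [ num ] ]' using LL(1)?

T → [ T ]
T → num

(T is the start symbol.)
Stack is shown with the top on the left.

Stack      Input          Action
--------------------------------
T $        [ [ num ] ] $  output T → [ T ]
[ T ] $    [ [ num ] ] $  match '['
T ] $      [ num ] ] $    output T → [ T ]
[ T ] ] $  [ num ] ] $    match '['
T ] ] $    num ] ] $      output T → num
num ] ] $  num ] ] $      match 'num'
] ] $      ] ] $          match ']'
] $        ] $            match ']'
$          $              accept

The string is accepted.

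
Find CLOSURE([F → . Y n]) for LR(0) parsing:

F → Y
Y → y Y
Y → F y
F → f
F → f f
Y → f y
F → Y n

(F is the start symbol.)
{ [F → . Y n], [F → . Y], [F → . f f], [F → . f], [Y → . F y], [Y → . f y], [Y → . y Y] }

To compute CLOSURE, for each item [A → α.Bβ] where B is a non-terminal, add [B → .γ] for all productions B → γ; repeat for the newly added items until nothing changes.

Start with: [F → . Y n]
  [F → . Y n] has the dot before Y: add [Y → . y Y], [Y → . F y], [Y → . f y]
  [Y → . F y] has the dot before F: add [F → . Y], [F → . f], [F → . f f]
No further items can be added.

CLOSURE = { [F → . Y n], [F → . Y], [F → . f f], [F → . f], [Y → . F y], [Y → . f y], [Y → . y Y] }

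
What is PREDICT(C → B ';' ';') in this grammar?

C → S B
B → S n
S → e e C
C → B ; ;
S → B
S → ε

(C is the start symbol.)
PREDICT(C → B ';' ';') = (FIRST(RHS) \ {ε}) ∪ (FOLLOW(C) if ε ∈ FIRST(RHS), i.e. RHS ⇒* ε)
FIRST(B) = { 'e', 'n' }
FIRST(B ';' ';') = { 'e', 'n' }
ε ∉ FIRST(B ';' ';'), so FOLLOW(C) is not added.
PREDICT(C → B ';' ';') = { 'e', 'n' }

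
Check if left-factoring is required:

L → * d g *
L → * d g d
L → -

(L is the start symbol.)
Left-factoring is needed when two productions for the same non-terminal
share a common prefix on the right-hand side.

Productions for L:
  L → * d g *
  L → * d g d
  L → -

Found common prefix '* d g' in productions for L

Answer: Yes, L has productions with common prefix '* d g'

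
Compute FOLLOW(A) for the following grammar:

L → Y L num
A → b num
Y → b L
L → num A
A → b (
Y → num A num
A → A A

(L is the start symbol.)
{ $, 'b', 'num' }

In L → num A: A is at the end, add FOLLOW(L)
In Y → num A num: A is followed by num, add FIRST(num) \ {ε} = { 'num' }
In A → A A: A is followed by A, add FIRST(A) \ {ε} = { 'b' }
In A → A A: A is at the end; this adds FOLLOW(A) to itself — nothing new

The FOLLOW sets referred to above (computed the same way, to a fixed point):
  FOLLOW(L) = { $, 'b', 'num' }

Taking the union: FOLLOW(A) = { $, 'b', 'num' }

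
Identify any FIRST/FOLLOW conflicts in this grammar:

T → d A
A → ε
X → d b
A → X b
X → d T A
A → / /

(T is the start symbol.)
Nullable non-terminals: A.
FIRST sets used below: FIRST(X) = { 'd' }

A: nullable alternative(s) A → ε; FOLLOW(A) = { $, '/', 'b', 'd' }
  A → ε: FIRST \ {ε} = { } — this is the only nullable alternative, skip
  A → X b: FIRST \ {ε} = { 'd' } — overlaps FOLLOW(A) on { 'd' }: CONFLICT
  A → / /: FIRST \ {ε} = { '/' } — overlaps FOLLOW(A) on { '/' }: CONFLICT

T, X have no nullable alternative, so no FIRST/FOLLOW check is needed there.

So the grammar has 2 FIRST/FOLLOW conflicts (marked CONFLICT above).

Answer: Yes. A → X b with FOLLOW(A) on { 'd' }; A → '/' '/' with FOLLOW(A) on { '/' }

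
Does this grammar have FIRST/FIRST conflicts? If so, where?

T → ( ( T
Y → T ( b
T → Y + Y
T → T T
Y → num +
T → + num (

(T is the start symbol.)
A FIRST/FIRST conflict occurs when two productions N → α and N → β for the same non-terminal have FIRST(α) ∩ FIRST(β) ≠ ∅ (with ε ∈ FIRST of a nullable right-hand side, so two nullable alternatives also conflict).

FIRST sets of the non-terminals at (or reachable through a nullable prefix from) the front of some alternative:
  FIRST(Y) = { '(', '+', 'num' }
  FIRST(T) = { '(', '+', 'num' }

Productions for T:
  T → ( ( T: FIRST = { '(' }
  T → Y + Y: FIRST = { '(', '+', 'num' }
  T → T T: FIRST = { '(', '+', 'num' }
  T → + num (: FIRST = { '+' }
Productions for Y:
  Y → T ( b: FIRST = { '(', '+', 'num' }
  Y → num +: FIRST = { 'num' }

Conflict for T: T → ( ( T and T → Y + Y
  Overlap: { '(' }
Conflict for T: T → ( ( T and T → T T
  Overlap: { '(' }
Conflict for T: T → Y + Y and T → T T
  Overlap: { '(', '+', 'num' }
Conflict for T: T → Y + Y and T → + num (
  Overlap: { '+' }
Conflict for T: T → T T and T → + num (
  Overlap: { '+' }
Conflict for Y: Y → T ( b and Y → num +
  Overlap: { 'num' }

Answer: Yes. T → '(' '(' T / T → Y '+' Y on { '(' }; T → '(' '(' T / T → T T on { '(' }; T → Y '+' Y / T → T T on { '(', '+', 'num' }; T → Y '+' Y / T → '+' num '(' on { '+' }; T → T T / T → '+' num '(' on { '+' }; Y → T '(' b / Y → num '+' on { 'num' }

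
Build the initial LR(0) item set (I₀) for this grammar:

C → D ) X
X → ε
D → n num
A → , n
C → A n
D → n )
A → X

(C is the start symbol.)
First, augment the grammar with C' → C
I₀ = CLOSURE({ [C' → . C] }):
  [C' → . C] has the dot before C: add [C → . D ) X], [C → . A n]
  [C → . D ) X] has the dot before D: add [D → . n num], [D → . n )]
  [C → . A n] has the dot before A: add [A → . , n], [A → . X]
  [A → . X] has the dot before X: add [X → .]
No further items can be added.

I₀ = { [A → . , n], [A → . X], [C → . A n], [C → . D ) X], [C' → . C], [D → . n )], [D → . n num], [X → .] }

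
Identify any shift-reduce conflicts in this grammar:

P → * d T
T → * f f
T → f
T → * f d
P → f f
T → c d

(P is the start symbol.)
No shift-reduce conflicts

A shift-reduce conflict occurs when an LR(0) state has both:
  - a complete (reduce) item [A → α .] (dot at the end), and
  - a shift item [B → β . c γ] (dot before a terminal).

Augment with P' → P and build the canonical LR(0) collection (I0 = CLOSURE({[P' → . P]}), then GOTO on every symbol after a dot until no new states appear). It has 14 states:
  I0: { [P → . * d T], [P → . f f], [P' → . P] }  — shift
  I1: { [P → * . d T] }  — shift
  I2: { [P' → P .] }  — accept
  I3: { [P → f . f] }  — shift
  I4: { [P → f f .] }  — reduce
  I5: { [P → * d . T], [T → . * f d], [T → . * f f], [T → . c d], [T → . f] }  — shift
  I6: { [T → * . f d], [T → * . f f] }  — shift
  I7: { [P → * d T .] }  — reduce
  I8: { [T → c . d] }  — shift
  I9: { [T → f .] }  — reduce
  I10: { [T → c d .] }  — reduce
  I11: { [T → * f . d], [T → * f . f] }  — shift
  I12: { [T → * f d .] }  — reduce
  I13: { [T → * f f .] }  — reduce

No state contains both a complete item and a shift item.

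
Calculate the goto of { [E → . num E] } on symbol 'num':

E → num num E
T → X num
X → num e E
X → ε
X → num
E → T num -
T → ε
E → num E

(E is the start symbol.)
{ [E → . T num -], [E → . num E], [E → . num num E], [E → num . E], [T → . X num], [T → .], [X → . num e E], [X → . num], [X → .] }

GOTO(I, 'num') = CLOSURE({ [A → αX.β] : [A → α.Xβ] ∈ I, X = 'num' })

Items with dot before 'num', with the dot advanced:
  [E → . num E] → [E → num . E]
Closure of the advanced items:
  [E → num . E] has the dot before E: add [E → . num num E], [E → . T num -], [E → . num E]
  [E → . T num -] has the dot before T: add [T → . X num], [T → .]
  [T → . X num] has the dot before X: add [X → . num e E], [X → .], [X → . num]

GOTO = { [E → . T num -], [E → . num E], [E → . num num E], [E → num . E], [T → . X num], [T → .], [X → . num e E], [X → . num], [X → .] }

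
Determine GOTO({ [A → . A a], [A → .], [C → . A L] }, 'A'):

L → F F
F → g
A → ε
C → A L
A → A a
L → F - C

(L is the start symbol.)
{ [A → A . a], [C → A . L], [F → . g], [L → . F - C], [L → . F F] }

GOTO(I, 'A') = CLOSURE({ [A → αX.β] : [A → α.Xβ] ∈ I, X = 'A' })

Items with dot before 'A', with the dot advanced:
  [A → . A a] → [A → A . a]
  [C → . A L] → [C → A . L]
Closure of the advanced items:
  [C → A . L] has the dot before L: add [L → . F F], [L → . F - C]
  [L → . F F] has the dot before F: add [F → . g]

GOTO = { [A → A . a], [C → A . L], [F → . g], [L → . F - C], [L → . F F] }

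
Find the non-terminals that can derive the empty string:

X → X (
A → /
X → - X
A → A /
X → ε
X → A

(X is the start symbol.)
{ 'X' }

A non-terminal is nullable if it can derive ε (the empty string): either it has an ε-production, or it has a production whose right-hand side consists entirely of nullable non-terminals.

ε-productions: X → ε
So X is immediately nullable.
No further non-terminal can be added: every production for the remaining non-terminals contains a terminal or a non-nullable non-terminal.
Nullable = { 'X' }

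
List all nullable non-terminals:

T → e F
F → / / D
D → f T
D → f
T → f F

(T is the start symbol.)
None

There are no ε-productions, so no non-terminal can derive ε.
No non-terminals are nullable.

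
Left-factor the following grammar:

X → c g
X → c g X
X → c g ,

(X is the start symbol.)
X → c g X'
X' → ε
X' → X
X' → ,

Left-factoring transforms A → αβ₁ | αβ₂ into A → αA' and A' → β₁ | β₂
(α is the longest common prefix among the alternatives). Repeat until
no nonterminal has two alternatives with a common prefix.

Round 1: X has alternatives sharing prefix 'c g'. Introduce X': X → c g X'
  Add: X' → ε
  Add: X' → X
  Add: X' → ,

No remaining common prefixes — done.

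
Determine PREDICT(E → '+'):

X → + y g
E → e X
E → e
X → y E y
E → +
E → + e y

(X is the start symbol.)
PREDICT(E → '+') = (FIRST(RHS) \ {ε}) ∪ (FOLLOW(E) if ε ∈ FIRST(RHS), i.e. RHS ⇒* ε)
FIRST('+') = { '+' }
ε ∉ FIRST('+'), so FOLLOW(E) is not added.
PREDICT(E → '+') = { '+' }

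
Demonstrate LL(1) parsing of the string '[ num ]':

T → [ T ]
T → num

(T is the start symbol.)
Stack is shown with the top on the left.

Stack    Input      Action
--------------------------
T $      [ num ] $  output T → [ T ]
[ T ] $  [ num ] $  match '['
T ] $    num ] $    output T → num
num ] $  num ] $    match 'num'
] $      ] $        match ']'
$        $          accept

The string is accepted.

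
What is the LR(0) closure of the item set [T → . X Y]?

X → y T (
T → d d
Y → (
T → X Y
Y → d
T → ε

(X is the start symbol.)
To compute CLOSURE, for each item [A → α.Bβ] where B is a non-terminal, add [B → .γ] for all productions B → γ; repeat for the newly added items until nothing changes.

Start with: [T → . X Y]
  [T → . X Y] has the dot before X: add [X → . y T (]
No further items can be added.

CLOSURE = { [T → . X Y], [X → . y T (] }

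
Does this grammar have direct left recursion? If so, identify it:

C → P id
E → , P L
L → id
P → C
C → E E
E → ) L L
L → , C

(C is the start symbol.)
Direct left recursion occurs when N → N α for some non-terminal N (the right-hand side begins with the left-hand side itself).

C → P id: starts with P
E → , P L: starts with ','
L → id: starts with id
P → C: starts with C
C → E E: starts with E
E → ) L L: starts with ')'
L → , C: starts with ','

No direct left recursion found.

Answer: No direct left recursion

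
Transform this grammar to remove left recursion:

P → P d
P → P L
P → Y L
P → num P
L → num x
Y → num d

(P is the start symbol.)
P is directly left-recursive. The standard transformation for
  A → A α₁ | ... | A α_m | β₁ | ... | β_n
is
  A  → β₁ A' | ... | β_n A'
  A' → α₁ A' | ... | α_m A' | ε

P → Y L becomes P → Y L P'
P → num P becomes P → num P P'
P → P d becomes P' → d P'
P → P L becomes P' → L P'
Add P' → ε

Productions for other non-terminals are unchanged:
  L → num x
  Y → num d

Resulting grammar:
P → Y L P'
P → num P P'
P' → d P'
P' → L P'
P' → ε
L → num x
Y → num d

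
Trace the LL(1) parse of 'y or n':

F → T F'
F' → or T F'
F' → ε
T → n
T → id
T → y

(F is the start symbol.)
LL(1) parsing maintains a stack (initially the start symbol over $) and the input. At each step: if the stack top is a terminal, match it against the current input token; if it is a non-terminal N, replace it with the RHS of M[N, lookahead] (the unique production whose predict set contains the lookahead).

Stack is shown with the top on the left.

Stack      Input     Action
---------------------------
F $        y or n $  output F → T F'
T F' $     y or n $  output T → y
y F' $     y or n $  match 'y'
F' $       or n $    output F' → or T F'
or T F' $  or n $    match 'or'
T F' $     n $       output T → n
n F' $     n $       match 'n'
F' $       $         output F' → ε
$          $         accept

The string is accepted.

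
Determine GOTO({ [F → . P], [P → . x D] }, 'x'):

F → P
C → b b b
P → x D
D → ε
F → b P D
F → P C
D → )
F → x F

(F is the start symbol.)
{ [D → . )], [D → .], [P → x . D] }

GOTO(I, 'x') = CLOSURE({ [A → αX.β] : [A → α.Xβ] ∈ I, X = 'x' })

Items with dot before 'x', with the dot advanced:
  [P → . x D] → [P → x . D]
Closure of the advanced items:
  [P → x . D] has the dot before D: add [D → .], [D → . )]

GOTO = { [D → . )], [D → .], [P → x . D] }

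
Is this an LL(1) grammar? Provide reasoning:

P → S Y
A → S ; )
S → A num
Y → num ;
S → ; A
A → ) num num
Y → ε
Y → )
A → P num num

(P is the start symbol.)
No. Predict set conflict for A: { ')' }

A grammar is LL(1) if for each non-terminal N with multiple productions, the predict sets of those productions are pairwise disjoint, where PREDICT(N → α) = (FIRST(α) \ {ε}) ∪ (FOLLOW(N) if α ⇒* ε).

Relevant sets:
  FIRST(S) = { ')', ';' }
  FIRST(P) = { ')', ';' }
  FIRST(A) = { ')', ';' }
  FOLLOW(Y) = { $, 'num' }

For A:
  PREDICT(A → S ';' ')') = { ')', ';' }
  PREDICT(A → ')' num num) = { ')' }
  PREDICT(A → P num num) = { ')', ';' }
For S:
  PREDICT(S → A num) = { ')', ';' }
  PREDICT(S → ';' A) = { ';' }
For Y:
  PREDICT(Y → num ';') = { 'num' }
  PREDICT(Y → ε) = { $, 'num' }
  PREDICT(Y → ')') = { ')' }
P has a single production, so nothing to check there.

Conflict found: Predict set conflict for A: { ')' }
The grammar is NOT LL(1).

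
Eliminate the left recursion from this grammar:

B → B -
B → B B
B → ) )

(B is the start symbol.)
B → ) ) B'
B' → - B'
B' → B B'
B' → ε

B is directly left-recursive. The standard transformation for
  A → A α₁ | ... | A α_m | β₁ | ... | β_n
is
  A  → β₁ A' | ... | β_n A'
  A' → α₁ A' | ... | α_m A' | ε

B → ) ) becomes B → ) ) B'
B → B - becomes B' → - B'
B → B B becomes B' → B B'
Add B' → ε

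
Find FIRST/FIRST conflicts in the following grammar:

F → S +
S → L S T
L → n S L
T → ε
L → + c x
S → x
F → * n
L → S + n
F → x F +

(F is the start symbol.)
Yes. F → S '+' / F → x F '+' on { 'x' }; S → L S T / S → x on { 'x' }; L → n S L / L → S '+' n on { 'n' }; L → '+' c x / L → S '+' n on { '+' }

FIRST sets of the non-terminals at (or reachable through a nullable prefix from) the front of some alternative:
  FIRST(S) = { '+', 'n', 'x' }
  FIRST(L) = { '+', 'n', 'x' }

Productions for F:
  F → S +: FIRST = { '+', 'n', 'x' }
  F → * n: FIRST = { '*' }
  F → x F +: FIRST = { 'x' }
Productions for S:
  S → L S T: FIRST = { '+', 'n', 'x' }
  S → x: FIRST = { 'x' }
Productions for L:
  L → n S L: FIRST = { 'n' }
  L → + c x: FIRST = { '+' }
  L → S + n: FIRST = { '+', 'n', 'x' }
T has only one production, so no FIRST/FIRST conflict is possible there.

Conflict for F: F → S + and F → x F +
  Overlap: { 'x' }
Conflict for S: S → L S T and S → x
  Overlap: { 'x' }
Conflict for L: L → n S L and L → S + n
  Overlap: { 'n' }
Conflict for L: L → + c x and L → S + n
  Overlap: { '+' }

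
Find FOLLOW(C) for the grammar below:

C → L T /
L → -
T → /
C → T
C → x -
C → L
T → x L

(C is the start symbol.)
{ $ }

To compute FOLLOW(C), find every occurrence of C on a right-hand side N → α C β: add FIRST(β) \ {ε}, and if β is empty or nullable also add FOLLOW(N). Iterate to a fixed point.

C is the start symbol, so $ ∈ FOLLOW(C).
C does not occur on any right-hand side.

Taking the union: FOLLOW(C) = { $ }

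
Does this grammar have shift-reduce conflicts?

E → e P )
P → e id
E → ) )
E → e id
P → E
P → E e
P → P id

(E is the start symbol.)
Yes — I4: [P → E .] vs [P → E . e]

A shift-reduce conflict occurs when an LR(0) state has both:
  - a complete (reduce) item [A → α .] (dot at the end), and
  - a shift item [B → β . c γ] (dot before a terminal).

Augment with E' → E and build the canonical LR(0) collection (I0 = CLOSURE({[E' → . E]}), then GOTO on every symbol after a dot until no new states appear). It has 13 states:
  I0: { [E → . ) )], [E → . e P )], [E → . e id], [E' → . E] }  — shift
  I1: { [E → ) . )] }  — shift
  I2: { [E' → E .] }  — accept
  I3: { [E → . ) )], [E → . e P )], [E → . e id], [E → e . P )], [E → e . id], [P → . E e], [P → . E], [P → . P id], [P → . e id] }  — shift
  I4: { [P → E . e], [P → E .] }  — shift, reduce
  I5: { [E → e P . )], [P → P . id] }  — shift
  I6: { [E → . ) )], [E → . e P )], [E → . e id], [E → e . P )], [E → e . id], [P → . E e], [P → . E], [P → . P id], [P → . e id], [P → e . id] }  — shift
  I7: { [E → e id .] }  — reduce
  I8: { [E → e id .], [P → e id .] }  — 2 reduces
  I9: { [E → e P ) .] }  — reduce
  I10: { [P → P id .] }  — reduce
  I11: { [P → E e .] }  — reduce
  I12: { [E → ) ) .] }  — reduce

I4 contains reduce item [P → E .] and shift item [P → E . e] — shift-reduce conflict.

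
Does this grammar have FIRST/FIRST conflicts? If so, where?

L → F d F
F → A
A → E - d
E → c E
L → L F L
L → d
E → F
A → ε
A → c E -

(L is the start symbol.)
Yes. L → F d F / L → L F L on { '-', 'c', 'd' }; L → F d F / L → d on { 'd' }; L → L F L / L → d on { 'd' }; A → E '-' d / A → c E '-' on { 'c' }; E → c E / E → F on { 'c' }

A FIRST/FIRST conflict occurs when two productions N → α and N → β for the same non-terminal have FIRST(α) ∩ FIRST(β) ≠ ∅ (with ε ∈ FIRST of a nullable right-hand side, so two nullable alternatives also conflict).

FIRST sets of the non-terminals at (or reachable through a nullable prefix from) the front of some alternative:
  FIRST(F) = { '-', 'c', ε }
  FIRST(L) = { '-', 'c', 'd' }
  FIRST(E) = { '-', 'c', ε }

Productions for L:
  L → F d F: FIRST = { '-', 'c', 'd' }
  L → L F L: FIRST = { '-', 'c', 'd' }
  L → d: FIRST = { 'd' }
Productions for A:
  A → E - d: FIRST = { '-', 'c' }
  A → ε: FIRST = { ε }
  A → c E -: FIRST = { 'c' }
Productions for E:
  E → c E: FIRST = { 'c' }
  E → F: FIRST = { '-', 'c', ε }
F has only one production, so no FIRST/FIRST conflict is possible there.

Conflict for L: L → F d F and L → L F L
  Overlap: { '-', 'c', 'd' }
Conflict for L: L → F d F and L → d
  Overlap: { 'd' }
Conflict for L: L → L F L and L → d
  Overlap: { 'd' }
Conflict for A: A → E - d and A → c E -
  Overlap: { 'c' }
Conflict for E: E → c E and E → F
  Overlap: { 'c' }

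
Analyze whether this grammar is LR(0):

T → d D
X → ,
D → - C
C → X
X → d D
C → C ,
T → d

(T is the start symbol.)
A grammar is LR(0) if no state in the canonical LR(0) collection has:
  - both a shift item (dot before a terminal) and a complete item (shift-reduce conflict), or
  - two or more complete items (reduce-reduce conflict; the accept item [T' → T .] counts as a complete item here).

Augment with T' → T and build the canonical LR(0) collection (I0 = CLOSURE({[T' → . T]}), then GOTO on every symbol after a dot until no new states appear). It has 11 states:
  I0: { [T → . d D], [T → . d], [T' → . T] }  — shift
  I1: { [T' → T .] }  — accept
  I2: { [D → . - C], [T → d . D], [T → d .] }  — shift, reduce
  I3: { [C → . C ,], [C → . X], [D → - . C], [X → . ,], [X → . d D] }  — shift
  I4: { [T → d D .] }  — reduce
  I5: { [X → , .] }  — reduce
  I6: { [C → C . ,], [D → - C .] }  — shift, reduce
  I7: { [C → X .] }  — reduce
  I8: { [D → . - C], [X → d . D] }  — shift
  I9: { [X → d D .] }  — reduce
  I10: { [C → C , .] }  — reduce

Conflict in state I2:
  Shift-reduce conflict between [T → d .] and [D → . - C]
So the grammar is NOT LR(0).

Answer: No. Shift-reduce conflict between [T → d .] and [D → . - C]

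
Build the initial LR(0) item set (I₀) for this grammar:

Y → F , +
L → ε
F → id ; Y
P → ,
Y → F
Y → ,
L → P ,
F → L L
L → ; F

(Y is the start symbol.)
First, augment the grammar with Y' → Y
I₀ = CLOSURE({ [Y' → . Y] }):
  [Y' → . Y] has the dot before Y: add [Y → . F , +], [Y → . F], [Y → . ,]
  [Y → . F , +] has the dot before F: add [F → . id ; Y], [F → . L L]
  [F → . L L] has the dot before L: add [L → .], [L → . P ,], [L → . ; F]
  [L → . P ,] has the dot before P: add [P → . ,]
No further items can be added.

I₀ = { [F → . L L], [F → . id ; Y], [L → . ; F], [L → . P ,], [L → .], [P → . ,], [Y → . ,], [Y → . F , +], [Y → . F], [Y' → . Y] }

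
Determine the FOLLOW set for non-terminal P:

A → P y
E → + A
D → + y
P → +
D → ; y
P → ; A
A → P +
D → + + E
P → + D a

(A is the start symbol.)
{ '+', 'y' }

To compute FOLLOW(P), find every occurrence of P on a right-hand side N → α P β: add FIRST(β) \ {ε}, and if β is empty or nullable also add FOLLOW(N). Iterate to a fixed point.

In A → P y: P is followed by y, add FIRST(y) \ {ε} = { 'y' }
In A → P +: P is followed by '+', add FIRST('+') \ {ε} = { '+' }

Taking the union: FOLLOW(P) = { '+', 'y' }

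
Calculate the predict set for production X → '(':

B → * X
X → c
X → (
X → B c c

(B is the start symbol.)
{ '(' }

PREDICT(X → '(') = (FIRST(RHS) \ {ε}) ∪ (FOLLOW(X) if ε ∈ FIRST(RHS), i.e. RHS ⇒* ε)
FIRST('(') = { '(' }
ε ∉ FIRST('('), so FOLLOW(X) is not added.
PREDICT(X → '(') = { '(' }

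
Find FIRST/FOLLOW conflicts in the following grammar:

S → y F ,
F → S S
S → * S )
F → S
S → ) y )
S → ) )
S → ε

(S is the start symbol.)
A FIRST/FOLLOW conflict occurs when a non-terminal N has a nullable alternative N → β (β ⇒* ε) and another alternative N → α with FIRST(α) ∩ FOLLOW(N) ≠ ∅: on such a lookahead the parser cannot decide between expanding α and letting N vanish via β.

Nullable non-terminals: F, S.
FIRST sets used below: FIRST(S) = { ')', '*', 'y', ε }

F: nullable alternative(s) F → S S, F → S; FOLLOW(F) = { ',' }
  F → S S: FIRST \ {ε} = { ')', '*', 'y' } — disjoint from FOLLOW(F)
  F → S: FIRST \ {ε} = { ')', '*', 'y' } — disjoint from FOLLOW(F)

S: nullable alternative(s) S → ε; FOLLOW(S) = { $, ')', '*', ',', 'y' }
  S → y F ,: FIRST \ {ε} = { 'y' } — overlaps FOLLOW(S) on { 'y' }: CONFLICT
  S → * S ): FIRST \ {ε} = { '*' } — overlaps FOLLOW(S) on { '*' }: CONFLICT
  S → ) y ): FIRST \ {ε} = { ')' } — overlaps FOLLOW(S) on { ')' }: CONFLICT
  S → ) ): FIRST \ {ε} = { ')' } — overlaps FOLLOW(S) on { ')' }: CONFLICT
  S → ε: FIRST \ {ε} = { } — this is the only nullable alternative, skip

So the grammar has 4 FIRST/FOLLOW conflicts (marked CONFLICT above).

Answer: Yes. S → y F ',' with FOLLOW(S) on { 'y' }; S → '*' S ')' with FOLLOW(S) on { '*' }; S → ')' y ')' with FOLLOW(S) on { ')' }; S → ')' ')' with FOLLOW(S) on { ')' }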